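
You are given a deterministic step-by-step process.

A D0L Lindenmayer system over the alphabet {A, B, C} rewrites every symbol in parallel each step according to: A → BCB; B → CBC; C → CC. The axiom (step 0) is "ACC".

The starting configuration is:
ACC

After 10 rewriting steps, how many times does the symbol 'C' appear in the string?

4604

[0] ACC
[1] BCBCCCC
[2] CBCCCCBCCCCCCCCC
[3] CCCBCCCCCCCCCCBCCCCCCCCCCCCCCCCCCC
[4] CCCCCCCBCCCCCCCCCCCCCCCCCCCCCCBCCCCCCCCCCCCCCCCCCCCCCCCCCCCCCCCCCCCCCC
[5] CCCCCCCCCCCCCCCBCCCCCCCCCCCCCCCCCCCCCCCCCCCCCCCCCCCCCCCCCC…CCCCCCCCCCCCCCCCCCCCCCCCCCCCCCCCCCCCCCCCCCCCCCCCCCCCCCCCCC  (len 142)
[6] CCCCCCCCCCCCCCCCCCCCCCCCCCCCCCCBCCCCCCCCCCCCCCCCCCCCCCCCCC…CCCCCCCCCCCCCCCCCCCCCCCCCCCCCCCCCCCCCCCCCCCCCCCCCCCCCCCCCC  (len 286)
[7] CCCCCCCCCCCCCCCCCCCCCCCCCCCCCCCCCCCCCCCCCCCCCCCCCCCCCCCCCC…CCCCCCCCCCCCCCCCCCCCCCCCCCCCCCCCCCCCCCCCCCCCCCCCCCCCCCCCCC  (len 574)
[8] CCCCCCCCCCCCCCCCCCCCCCCCCCCCCCCCCCCCCCCCCCCCCCCCCCCCCCCCCC…CCCCCCCCCCCCCCCCCCCCCCCCCCCCCCCCCCCCCCCCCCCCCCCCCCCCCCCCCC  (len 1150)
[9] CCCCCCCCCCCCCCCCCCCCCCCCCCCCCCCCCCCCCCCCCCCCCCCCCCCCCCCCCC…CCCCCCCCCCCCCCCCCCCCCCCCCCCCCCCCCCCCCCCCCCCCCCCCCCCCCCCCCC  (len 2302)
[10] CCCCCCCCCCCCCCCCCCCCCCCCCCCCCCCCCCCCCCCCCCCCCCCCCCCCCCCCCC…CCCCCCCCCCCCCCCCCCCCCCCCCCCCCCCCCCCCCCCCCCCCCCCCCCCCCCCCCC  (len 4606)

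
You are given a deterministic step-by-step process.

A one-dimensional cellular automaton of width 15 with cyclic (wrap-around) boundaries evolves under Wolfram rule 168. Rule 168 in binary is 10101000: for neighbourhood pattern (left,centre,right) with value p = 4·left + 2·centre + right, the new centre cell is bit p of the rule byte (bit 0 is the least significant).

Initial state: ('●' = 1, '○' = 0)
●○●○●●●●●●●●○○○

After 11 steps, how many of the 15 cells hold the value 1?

[0] ●○●○●●●●●●●●○○○
[1] ○●○●●●●●●●●○○○○
[2] ○○●●●●●●●●○○○○○
[3] ○○●●●●●●●○○○○○○
[4] ○○●●●●●●○○○○○○○
[5] ○○●●●●●○○○○○○○○
[6] ○○●●●●○○○○○○○○○
[7] ○○●●●○○○○○○○○○○
[8] ○○●●○○○○○○○○○○○
[9] ○○●○○○○○○○○○○○○
[10] ○○○○○○○○○○○○○○○
[11] ○○○○○○○○○○○○○○○

0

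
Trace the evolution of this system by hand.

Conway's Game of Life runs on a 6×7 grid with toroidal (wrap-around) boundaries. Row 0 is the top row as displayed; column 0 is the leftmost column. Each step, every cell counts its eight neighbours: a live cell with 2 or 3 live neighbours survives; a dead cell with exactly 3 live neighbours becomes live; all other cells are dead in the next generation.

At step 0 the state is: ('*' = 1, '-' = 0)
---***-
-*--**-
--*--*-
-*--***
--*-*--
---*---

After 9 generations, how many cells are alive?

4

0) ---***-
-*--**-
--*--*-
-*--***
--*-*--
---*---
1) --**-*-
--*---*
****---
-**-*-*
--*-*--
--*--*-
2) -******
*---*-*
-----**
----**-
--*-*--
-**--*-
3) -------
-**----
*------
---**-*
-**-*--
*-----*
4) **-----
-*-----
****---
******-
-**-*-*
**-----
5) --*----
-------
------*
-----*-
----*-*
------*
6) -------
-------
-------
-----**
------*
-----*-
7) -------
-------
-------
-----**
------*
-------
8) -------
-------
-------
-----**
-----**
-------
9) -------
-------
-------
-----**
-----**
-------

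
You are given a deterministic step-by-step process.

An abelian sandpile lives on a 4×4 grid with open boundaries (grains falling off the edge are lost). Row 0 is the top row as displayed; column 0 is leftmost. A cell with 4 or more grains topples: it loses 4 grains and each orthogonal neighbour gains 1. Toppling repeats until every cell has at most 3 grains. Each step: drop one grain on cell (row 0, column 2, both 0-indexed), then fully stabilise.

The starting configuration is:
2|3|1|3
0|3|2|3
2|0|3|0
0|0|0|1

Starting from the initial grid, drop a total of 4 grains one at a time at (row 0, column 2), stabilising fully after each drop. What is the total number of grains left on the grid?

k=0  2|3|1|3
0|3|2|3
2|0|3|0
0|0|0|1
k=1  2|3|2|3
0|3|2|3
2|0|3|0
0|0|0|1
k=2  2|3|3|3
0|3|2|3
2|0|3|0
0|0|0|1
k=3  3|1|3|1
1|1|2|1
2|2|0|2
0|0|1|1
k=4  3|2|0|2
1|1|3|1
2|2|0|2
0|0|1|1

21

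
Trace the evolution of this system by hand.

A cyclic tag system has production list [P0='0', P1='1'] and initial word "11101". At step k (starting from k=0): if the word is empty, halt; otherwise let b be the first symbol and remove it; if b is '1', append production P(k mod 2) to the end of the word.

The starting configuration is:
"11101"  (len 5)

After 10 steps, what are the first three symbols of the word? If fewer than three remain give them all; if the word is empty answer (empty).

(empty)

0) "11101"  (len 5)
1) "11010"  (len 5)
2) "10101"  (len 5)
3) "01010"  (len 5)
4) "1010"  (len 4)
5) "0100"  (len 4)
6) "100"  (len 3)
7) "000"  (len 3)
8) "00"  (len 2)
9) "0"  (len 1)
10) (halted — word empty)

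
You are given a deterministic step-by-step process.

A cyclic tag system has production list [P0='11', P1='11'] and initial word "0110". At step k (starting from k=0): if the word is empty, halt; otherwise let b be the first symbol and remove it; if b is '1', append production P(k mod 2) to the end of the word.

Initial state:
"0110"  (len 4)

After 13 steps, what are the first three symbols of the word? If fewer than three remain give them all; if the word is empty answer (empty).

111

0) "0110"  (len 4)
1) "110"  (len 3)
2) "1011"  (len 4)
3) "01111"  (len 5)
4) "1111"  (len 4)
5) "11111"  (len 5)
6) "111111"  (len 6)
7) "1111111"  (len 7)
8) "11111111"  (len 8)
9) "111111111"  (len 9)
10) "1111111111"  (len 10)
11) "11111111111"  (len 11)
12) "111111111111"  (len 12)
13) "1111111111111"  (len 13)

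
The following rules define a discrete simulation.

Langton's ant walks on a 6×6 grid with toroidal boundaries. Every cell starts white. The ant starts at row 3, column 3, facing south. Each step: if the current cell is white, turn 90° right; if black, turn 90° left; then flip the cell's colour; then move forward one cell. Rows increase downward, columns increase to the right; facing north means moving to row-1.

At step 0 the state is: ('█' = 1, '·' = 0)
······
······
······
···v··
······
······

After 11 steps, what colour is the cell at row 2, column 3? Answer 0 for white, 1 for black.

t=0: ······
······
······
···v··
······
······
t=1: ······
······
······
··<█··
······
······
t=2: ······
······
··^···
··██··
······
······
t=3: ······
······
··█>··
··██··
······
······
t=4: ······
······
··██··
··█v··
······
······
t=5: ······
······
··██··
··█·>·
······
······
t=6: ······
······
··██··
··█·█·
····v·
······
t=7: ······
······
··██··
··█·█·
···<█·
······
t=8: ······
······
··██··
··█^█·
···██·
······
t=9: ······
······
··██··
··██>·
···██·
······
t=10: ······
······
··██^·
··██··
···██·
······
t=11: ······
······
··███>
··██··
···██·
······

1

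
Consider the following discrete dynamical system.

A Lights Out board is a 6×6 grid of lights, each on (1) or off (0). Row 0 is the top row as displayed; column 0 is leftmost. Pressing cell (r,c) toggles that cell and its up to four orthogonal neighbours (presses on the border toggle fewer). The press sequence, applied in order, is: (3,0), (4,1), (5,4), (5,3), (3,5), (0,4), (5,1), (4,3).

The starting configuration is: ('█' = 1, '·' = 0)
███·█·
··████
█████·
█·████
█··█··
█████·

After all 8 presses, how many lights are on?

0) ███·█·
··████
█████·
█·████
█··█··
█████·
1) ███·█·
··████
·████·
·█████
···█··
█████·
2) ███·█·
··████
·████·
··████
████··
█·███·
3) ███·█·
··████
·████·
··████
█████·
█·█··█
4) ███·█·
··████
·████·
··████
███·█·
█··███
5) ███·█·
··████
·█████
··██··
███·██
█··███
6) ████·█
··██·█
·█████
··██··
███·██
█··███
7) ████·█
··██·█
·█████
··██··
█·█·██
·█████
8) ████·█
··██·█
·█████
··█···
█··█·█
·██·██

21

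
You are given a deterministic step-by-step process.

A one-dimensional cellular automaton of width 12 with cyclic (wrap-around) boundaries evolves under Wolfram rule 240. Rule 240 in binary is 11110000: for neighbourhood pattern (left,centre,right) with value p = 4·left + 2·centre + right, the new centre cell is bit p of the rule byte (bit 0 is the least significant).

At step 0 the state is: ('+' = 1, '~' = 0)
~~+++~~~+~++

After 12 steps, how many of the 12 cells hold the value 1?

6

gen 0: ~~+++~~~+~++
gen 1: +~~+++~~~+~+
gen 2: ++~~+++~~~+~
gen 3: ~++~~+++~~~+
gen 4: +~++~~+++~~~
gen 5: ~+~++~~+++~~
gen 6: ~~+~++~~+++~
gen 7: ~~~+~++~~+++
gen 8: +~~~+~++~~++
gen 9: ++~~~+~++~~+
gen 10: +++~~~+~++~~
gen 11: ~+++~~~+~++~
gen 12: ~~+++~~~+~++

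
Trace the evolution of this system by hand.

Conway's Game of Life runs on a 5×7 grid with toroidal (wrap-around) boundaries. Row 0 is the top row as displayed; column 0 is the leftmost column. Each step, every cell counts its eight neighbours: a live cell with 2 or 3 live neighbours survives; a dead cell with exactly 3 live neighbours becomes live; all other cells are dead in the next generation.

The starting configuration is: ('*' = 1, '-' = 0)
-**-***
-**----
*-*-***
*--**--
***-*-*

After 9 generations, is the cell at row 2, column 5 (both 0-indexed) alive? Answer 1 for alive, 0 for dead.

1

step 0: -**-***
-**----
*-*-***
*--**--
***-*-*
step 1: ----*-*
-------
*-*-***
-------
-------
step 2: -------
*--**--
-----**
-----**
-------
step 3: -------
----***
*------
-----**
-------
step 4: -----*-
-----**
*---*--
------*
-------
step 5: -----**
----***
*------
-------
-------
step 6: ----*-*
*---*--
-----**
-------
-------
step 7: -----*-
*---*--
-----**
-------
-------
step 8: -------
----*--
-----**
-------
-------
step 9: -------
-----*-
-----*-
-------
-------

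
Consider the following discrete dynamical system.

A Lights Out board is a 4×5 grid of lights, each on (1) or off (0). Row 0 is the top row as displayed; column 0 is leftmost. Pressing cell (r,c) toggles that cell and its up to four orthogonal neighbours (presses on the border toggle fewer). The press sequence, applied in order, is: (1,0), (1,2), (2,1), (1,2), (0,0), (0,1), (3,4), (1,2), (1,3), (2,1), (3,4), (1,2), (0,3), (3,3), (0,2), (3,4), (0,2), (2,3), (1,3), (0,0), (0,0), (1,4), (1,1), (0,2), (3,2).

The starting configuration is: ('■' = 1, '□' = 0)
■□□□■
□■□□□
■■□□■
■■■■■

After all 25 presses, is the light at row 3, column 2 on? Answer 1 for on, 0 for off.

1

step 0: ■□□□■
□■□□□
■■□□■
■■■■■
step 1: □□□□■
■□□□□
□■□□■
■■■■■
step 2: □□■□■
■■■■□
□■■□■
■■■■■
step 3: □□■□■
■□■■□
■□□□■
■□■■■
step 4: □□□□■
■■□□□
■□■□■
■□■■■
step 5: ■■□□■
□■□□□
■□■□■
■□■■■
step 6: □□■□■
□□□□□
■□■□■
■□■■■
step 7: □□■□■
□□□□□
■□■□□
■□■□□
step 8: □□□□■
□■■■□
■□□□□
■□■□□
step 9: □□□■■
□■□□■
■□□■□
■□■□□
step 10: □□□■■
□□□□■
□■■■□
■■■□□
step 11: □□□■■
□□□□■
□■■■■
■■■■■
step 12: □□■■■
□■■■■
□■□■■
■■■■■
step 13: □□□□□
□■■□■
□■□■■
■■■■■
step 14: □□□□□
□■■□■
□■□□■
■■□□□
step 15: □■■■□
□■□□■
□■□□■
■■□□□
step 16: □■■■□
□■□□■
□■□□□
■■□■■
step 17: □□□□□
□■■□■
□■□□□
■■□■■
step 18: □□□□□
□■■■■
□■■■■
■■□□■
step 19: □□□■□
□■□□□
□■■□■
■■□□■
step 20: ■■□■□
■■□□□
□■■□■
■■□□■
step 21: □□□■□
□■□□□
□■■□■
■■□□■
step 22: □□□■■
□■□■■
□■■□□
■■□□■
step 23: □■□■■
■□■■■
□□■□□
■■□□■
step 24: □□■□■
■□□■■
□□■□□
■■□□■
step 25: □□■□■
■□□■■
□□□□□
■□■■■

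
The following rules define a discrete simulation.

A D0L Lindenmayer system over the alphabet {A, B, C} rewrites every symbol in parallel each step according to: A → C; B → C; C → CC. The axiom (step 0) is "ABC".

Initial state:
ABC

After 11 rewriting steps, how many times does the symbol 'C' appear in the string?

t=0: ABC
t=1: CCCC
t=2: CCCCCCCC
t=3: CCCCCCCCCCCCCCCC
t=4: CCCCCCCCCCCCCCCCCCCCCCCCCCCCCCCC
t=5: CCCCCCCCCCCCCCCCCCCCCCCCCCCCCCCCCCCCCCCCCCCCCCCCCCCCCCCCCCCCCCCC
t=6: CCCCCCCCCCCCCCCCCCCCCCCCCCCCCCCCCCCCCCCCCCCCCCCCCCCCCCCCCC…CCCCCCCCCCCCCCCCCCCCCCCCCCCCCCCCCCCCCCCCCCCCCCCCCCCCCCCCCC  (len 128)
t=7: CCCCCCCCCCCCCCCCCCCCCCCCCCCCCCCCCCCCCCCCCCCCCCCCCCCCCCCCCC…CCCCCCCCCCCCCCCCCCCCCCCCCCCCCCCCCCCCCCCCCCCCCCCCCCCCCCCCCC  (len 256)
t=8: CCCCCCCCCCCCCCCCCCCCCCCCCCCCCCCCCCCCCCCCCCCCCCCCCCCCCCCCCC…CCCCCCCCCCCCCCCCCCCCCCCCCCCCCCCCCCCCCCCCCCCCCCCCCCCCCCCCCC  (len 512)
t=9: CCCCCCCCCCCCCCCCCCCCCCCCCCCCCCCCCCCCCCCCCCCCCCCCCCCCCCCCCC…CCCCCCCCCCCCCCCCCCCCCCCCCCCCCCCCCCCCCCCCCCCCCCCCCCCCCCCCCC  (len 1024)
t=10: CCCCCCCCCCCCCCCCCCCCCCCCCCCCCCCCCCCCCCCCCCCCCCCCCCCCCCCCCC…CCCCCCCCCCCCCCCCCCCCCCCCCCCCCCCCCCCCCCCCCCCCCCCCCCCCCCCCCC  (len 2048)
t=11: CCCCCCCCCCCCCCCCCCCCCCCCCCCCCCCCCCCCCCCCCCCCCCCCCCCCCCCCCC…CCCCCCCCCCCCCCCCCCCCCCCCCCCCCCCCCCCCCCCCCCCCCCCCCCCCCCCCCC  (len 4096)

4096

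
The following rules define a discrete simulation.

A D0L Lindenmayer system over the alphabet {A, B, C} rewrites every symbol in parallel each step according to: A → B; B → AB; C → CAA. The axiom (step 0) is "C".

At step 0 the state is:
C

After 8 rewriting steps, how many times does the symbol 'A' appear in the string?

42

0) C
1) CAA
2) CAABB
3) CAABBABAB
4) CAABBABABBABBAB
5) CAABBABABBABBABABBABABBAB
6) CAABBABABBABBABABBABABBABBABABBABBABABBAB
7) CAABBABABBABBABABBABABBABBABABBABBABABBABABBABBABABBABABBABBABABBAB
8) CAABBABABBABBABABBABABBABBABABBABBABABBABABBABBABABBABABBABBABABBABBABABBABABBABBABABBABBABABBABABBABBABABBAB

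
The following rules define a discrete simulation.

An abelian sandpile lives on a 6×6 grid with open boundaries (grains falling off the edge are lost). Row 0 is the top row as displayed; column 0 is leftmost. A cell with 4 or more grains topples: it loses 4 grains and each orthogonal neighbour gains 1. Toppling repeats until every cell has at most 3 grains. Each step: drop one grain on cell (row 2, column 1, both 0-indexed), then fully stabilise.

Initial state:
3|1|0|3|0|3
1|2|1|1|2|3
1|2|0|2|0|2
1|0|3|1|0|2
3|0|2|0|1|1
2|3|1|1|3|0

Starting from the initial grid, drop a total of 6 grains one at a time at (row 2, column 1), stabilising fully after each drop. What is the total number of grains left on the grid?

57

[0] 3|1|0|3|0|3
1|2|1|1|2|3
1|2|0|2|0|2
1|0|3|1|0|2
3|0|2|0|1|1
2|3|1|1|3|0
[1] 3|1|0|3|0|3
1|2|1|1|2|3
1|3|0|2|0|2
1|0|3|1|0|2
3|0|2|0|1|1
2|3|1|1|3|0
[2] 3|1|0|3|0|3
1|3|1|1|2|3
2|0|1|2|0|2
1|1|3|1|0|2
3|0|2|0|1|1
2|3|1|1|3|0
[3] 3|1|0|3|0|3
1|3|1|1|2|3
2|1|1|2|0|2
1|1|3|1|0|2
3|0|2|0|1|1
2|3|1|1|3|0
[4] 3|1|0|3|0|3
1|3|1|1|2|3
2|2|1|2|0|2
1|1|3|1|0|2
3|0|2|0|1|1
2|3|1|1|3|0
[5] 3|1|0|3|0|3
1|3|1|1|2|3
2|3|1|2|0|2
1|1|3|1|0|2
3|0|2|0|1|1
2|3|1|1|3|0
[6] 3|2|0|3|0|3
2|0|2|1|2|3
3|1|2|2|0|2
1|2|3|1|0|2
3|0|2|0|1|1
2|3|1|1|3|0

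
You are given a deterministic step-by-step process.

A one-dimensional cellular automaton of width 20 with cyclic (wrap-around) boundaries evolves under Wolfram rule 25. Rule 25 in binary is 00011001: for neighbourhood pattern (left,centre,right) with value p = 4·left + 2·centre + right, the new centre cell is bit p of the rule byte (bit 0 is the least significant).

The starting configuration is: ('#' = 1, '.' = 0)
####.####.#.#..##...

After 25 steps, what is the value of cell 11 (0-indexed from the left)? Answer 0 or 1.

k=0  ####.####.#.#..##...
k=1  #....#.......#.#.##.
k=2  .###..######.....#..
k=3  .#..#.#.....####..##
k=4  ..#....####.#...#.#.
k=5  #..###.#.....##....#
k=6  .#.#....####.#.###.#
k=7  ....###.#......#....
k=8  ###.#....#####..####
k=9  .....###.#....#.#...
k=10  ####.#....###....###
k=11  ......###.#..###.#..
k=12  #####.#....#.#....##
k=13  .......###....###.#.
k=14  ######.#..###.#....#
k=15  ........#.#....###.#
k=16  #######....###.#....
k=17  #......###.#....###.
k=18  .#####.#....###.#...
k=19  .#......###.#....###
k=20  ..#####.#....###.#..
k=21  #.#......###.#....##
k=22  ...#####.#....###.#.
k=23  ##.#......###.#....#
k=24  ....#####.#....###.#
k=25  ###.#......###.#....

1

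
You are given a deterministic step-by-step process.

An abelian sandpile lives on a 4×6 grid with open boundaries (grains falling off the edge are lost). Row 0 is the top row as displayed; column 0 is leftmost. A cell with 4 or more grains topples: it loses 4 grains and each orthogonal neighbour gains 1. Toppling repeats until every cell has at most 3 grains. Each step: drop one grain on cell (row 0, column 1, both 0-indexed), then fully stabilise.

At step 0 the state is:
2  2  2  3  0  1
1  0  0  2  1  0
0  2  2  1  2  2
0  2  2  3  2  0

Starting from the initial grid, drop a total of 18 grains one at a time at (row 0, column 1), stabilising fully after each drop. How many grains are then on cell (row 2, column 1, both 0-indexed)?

0) 2  2  2  3  0  1
1  0  0  2  1  0
0  2  2  1  2  2
0  2  2  3  2  0
1) 2  3  2  3  0  1
1  0  0  2  1  0
0  2  2  1  2  2
0  2  2  3  2  0
2) 3  0  3  3  0  1
1  1  0  2  1  0
0  2  2  1  2  2
0  2  2  3  2  0
3) 3  1  3  3  0  1
1  1  0  2  1  0
0  2  2  1  2  2
0  2  2  3  2  0
4) 3  2  3  3  0  1
1  1  0  2  1  0
0  2  2  1  2  2
0  2  2  3  2  0
5) 3  3  3  3  0  1
1  1  0  2  1  0
0  2  2  1  2  2
0  2  2  3  2  0
6) 0  2  1  0  1  1
2  2  1  3  1  0
0  2  2  1  2  2
0  2  2  3  2  0
7) 0  3  1  0  1  1
2  2  1  3  1  0
0  2  2  1  2  2
0  2  2  3  2  0
8) 1  0  2  0  1  1
2  3  1  3  1  0
0  2  2  1  2  2
0  2  2  3  2  0
9) 1  1  2  0  1  1
2  3  1  3  1  0
0  2  2  1  2  2
0  2  2  3  2  0
10) 1  2  2  0  1  1
2  3  1  3  1  0
0  2  2  1  2  2
0  2  2  3  2  0
11) 1  3  2  0  1  1
2  3  1  3  1  0
0  2  2  1  2  2
0  2  2  3  2  0
12) 2  1  3  0  1  1
3  0  2  3  1  0
0  3  2  1  2  2
0  2  2  3  2  0
13) 2  2  3  0  1  1
3  0  2  3  1  0
0  3  2  1  2  2
0  2  2  3  2  0
14) 2  3  3  0  1  1
3  0  2  3  1  0
0  3  2  1  2  2
0  2  2  3  2  0
15) 3  1  0  1  1  1
3  1  3  3  1  0
0  3  2  1  2  2
0  2  2  3  2  0
16) 3  2  0  1  1  1
3  1  3  3  1  0
0  3  2  1  2  2
0  2  2  3  2  0
17) 3  3  0  1  1  1
3  1  3  3  1  0
0  3  2  1  2  2
0  2  2  3  2  0
18) 1  1  1  1  1  1
0  3  3  3  1  0
1  3  2  1  2  2
0  2  2  3  2  0

3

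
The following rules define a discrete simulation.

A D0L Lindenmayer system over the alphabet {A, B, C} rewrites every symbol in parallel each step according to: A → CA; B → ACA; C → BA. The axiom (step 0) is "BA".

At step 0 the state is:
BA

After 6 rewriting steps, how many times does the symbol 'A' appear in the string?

116

step 0: BA
step 1: ACACA
step 2: CABACABACA
step 3: BACAACACABACAACACABACA
step 4: ACACABACACABACABACAACACABACACABACABACAACACABACA
step 5: CABACABACAACACABACABACAACACABACAACACABACACABACABACAACACABACABACAACACABACAACACABACACABACABACAACACABACA
step 6: BACAACACABACAACACABACACABACABACAACACABACAACACABACACABACABA…BACABACAACACABACABACAACACABACAACACABACACABACABACAACACABACA  (len 217)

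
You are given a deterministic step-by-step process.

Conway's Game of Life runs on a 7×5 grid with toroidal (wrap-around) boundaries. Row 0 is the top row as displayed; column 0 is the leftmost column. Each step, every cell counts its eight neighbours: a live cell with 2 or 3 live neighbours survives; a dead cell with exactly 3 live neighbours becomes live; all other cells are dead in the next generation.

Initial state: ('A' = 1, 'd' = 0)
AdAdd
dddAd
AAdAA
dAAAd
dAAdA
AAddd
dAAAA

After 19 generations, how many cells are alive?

15

[0] AdAdd
dddAd
AAdAA
dAAAd
dAAdA
AAddd
dAAAA
[1] Adddd
dddAd
AAddd
ddddd
ddddA
ddddd
dddAA
[2] dddAd
AAddA
ddddd
Adddd
ddddd
dddAA
ddddA
[3] dddAd
AdddA
dAddA
ddddd
ddddA
dddAA
ddddA
[4] AddAd
AddAA
ddddA
Adddd
dddAA
AddAA
ddddA
[5] AddAd
AddAd
dddAd
AddAd
dddAd
Adddd
ddddd
[6] ddddd
ddAAd
ddAAd
ddAAd
ddddd
ddddd
ddddA
[7] dddAd
ddAAd
dAddA
ddAAd
ddddd
ddddd
ddddd
[8] ddAAd
ddAAA
dAddA
ddAAd
ddddd
ddddd
ddddd
[9] ddAdA
AAddA
AAddA
ddAAd
ddddd
ddddd
ddddd
[10] dAdAA
ddAdd
ddddd
AAAAA
ddddd
ddddd
ddddd
[11] ddAAd
ddAAd
AdddA
AAAAA
AAAAA
ddddd
ddddd
[12] ddAAd
dAAdd
ddddd
ddddd
ddddd
AAAAA
ddddd
[13] dAAAd
dAAAd
ddddd
ddddd
AAAAA
AAAAA
Adddd
[14] AddAA
dAdAd
ddAdd
AAAAA
ddddd
ddddd
ddddd
[15] AdAAA
AAdAd
ddddd
AAAAA
AAAAA
ddddd
ddddA
[16] ddAdd
AAdAd
ddddd
ddddd
ddddd
dAAdd
AdddA
[17] ddAAd
dAAdd
ddddd
ddddd
ddddd
AAddd
AdAAd
[18] ddddA
dAAAd
ddddd
ddddd
ddddd
AAAdA
AddAd
[19] AAddA
ddAAd
ddAdd
ddddd
AAddd
AAAAA
ddAAd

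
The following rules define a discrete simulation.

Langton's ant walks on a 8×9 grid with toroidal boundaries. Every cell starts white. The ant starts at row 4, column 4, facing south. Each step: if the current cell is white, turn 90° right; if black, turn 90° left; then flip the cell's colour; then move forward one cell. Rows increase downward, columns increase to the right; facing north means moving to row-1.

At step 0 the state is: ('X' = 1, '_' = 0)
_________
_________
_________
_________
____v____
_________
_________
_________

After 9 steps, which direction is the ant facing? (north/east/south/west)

east

step 0: _________
_________
_________
_________
____v____
_________
_________
_________
step 1: _________
_________
_________
_________
___<X____
_________
_________
_________
step 2: _________
_________
_________
___^_____
___XX____
_________
_________
_________
step 3: _________
_________
_________
___X>____
___XX____
_________
_________
_________
step 4: _________
_________
_________
___XX____
___Xv____
_________
_________
_________
step 5: _________
_________
_________
___XX____
___X_>___
_________
_________
_________
step 6: _________
_________
_________
___XX____
___X_X___
_____v___
_________
_________
step 7: _________
_________
_________
___XX____
___X_X___
____<X___
_________
_________
step 8: _________
_________
_________
___XX____
___X^X___
____XX___
_________
_________
step 9: _________
_________
_________
___XX____
___XX>___
____XX___
_________
_________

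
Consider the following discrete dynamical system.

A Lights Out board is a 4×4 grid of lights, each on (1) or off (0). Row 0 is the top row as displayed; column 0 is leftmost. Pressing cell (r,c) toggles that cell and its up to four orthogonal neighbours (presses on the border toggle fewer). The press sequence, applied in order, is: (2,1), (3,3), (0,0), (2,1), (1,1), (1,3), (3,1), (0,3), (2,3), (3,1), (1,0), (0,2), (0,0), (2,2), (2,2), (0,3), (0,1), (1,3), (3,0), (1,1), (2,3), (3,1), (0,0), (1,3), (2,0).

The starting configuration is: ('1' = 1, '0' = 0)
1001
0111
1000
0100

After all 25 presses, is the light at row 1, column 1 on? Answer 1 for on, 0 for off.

k=0  1001
0111
1000
0100
k=1  1001
0011
0110
0000
k=2  1001
0011
0111
0011
k=3  0101
1011
0111
0011
k=4  0101
1111
1001
0111
k=5  0001
0001
1101
0111
k=6  0000
0010
1100
0111
k=7  0000
0010
1000
1001
k=8  0011
0011
1000
1001
k=9  0011
0010
1011
1000
k=10  0011
0010
1111
0110
k=11  1011
1110
0111
0110
k=12  1100
1100
0111
0110
k=13  0000
0100
0111
0110
k=14  0000
0110
0000
0100
k=15  0000
0100
0111
0110
k=16  0011
0101
0111
0110
k=17  1101
0001
0111
0110
k=18  1100
0010
0110
0110
k=19  1100
0010
1110
1010
k=20  1000
1100
1010
1010
k=21  1000
1101
1001
1011
k=22  1000
1101
1101
0101
k=23  0100
0101
1101
0101
k=24  0101
0110
1100
0101
k=25  0101
1110
0000
1101

1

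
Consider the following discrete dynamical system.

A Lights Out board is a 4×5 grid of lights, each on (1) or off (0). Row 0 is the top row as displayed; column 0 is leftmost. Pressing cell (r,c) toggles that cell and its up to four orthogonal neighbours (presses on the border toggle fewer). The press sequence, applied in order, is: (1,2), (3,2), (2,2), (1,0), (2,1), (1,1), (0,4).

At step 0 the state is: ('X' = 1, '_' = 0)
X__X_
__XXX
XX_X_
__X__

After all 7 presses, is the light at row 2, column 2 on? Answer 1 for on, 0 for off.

0

k=0  X__X_
__XXX
XX_X_
__X__
k=1  X_XX_
_X__X
XXXX_
__X__
k=2  X_XX_
_X__X
XX_X_
_X_X_
k=3  X_XX_
_XX_X
X_X__
_XXX_
k=4  __XX_
X_X_X
__X__
_XXX_
k=5  __XX_
XXX_X
XX___
__XX_
k=6  _XXX_
____X
X____
__XX_
k=7  _XX_X
_____
X____
__XX_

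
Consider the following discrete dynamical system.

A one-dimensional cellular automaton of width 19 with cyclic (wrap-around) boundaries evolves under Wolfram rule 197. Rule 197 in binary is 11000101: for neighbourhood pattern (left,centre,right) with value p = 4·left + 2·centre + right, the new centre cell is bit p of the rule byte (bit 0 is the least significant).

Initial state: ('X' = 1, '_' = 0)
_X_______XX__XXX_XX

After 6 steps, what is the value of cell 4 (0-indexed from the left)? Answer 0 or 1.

0

k=0  _X_______XX__XXX_XX
k=1  _X_XXXXX__X___XX__X
k=2  _X__XXXX__X_X__X__X
k=3  _X___XXX__X_X__X__X
k=4  _X_X__XX__X_X__X__X
k=5  _X_X___X__X_X__X__X
k=6  _X_X_X_X__X_X__X__X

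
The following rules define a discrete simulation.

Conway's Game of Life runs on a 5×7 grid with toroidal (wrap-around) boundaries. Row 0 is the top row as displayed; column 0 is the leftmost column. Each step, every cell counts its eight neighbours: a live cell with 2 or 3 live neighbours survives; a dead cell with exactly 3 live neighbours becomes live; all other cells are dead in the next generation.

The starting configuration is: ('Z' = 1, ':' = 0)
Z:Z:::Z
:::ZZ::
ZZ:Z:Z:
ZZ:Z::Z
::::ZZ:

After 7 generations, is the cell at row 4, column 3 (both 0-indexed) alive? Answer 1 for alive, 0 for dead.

k=0  Z:Z:::Z
:::ZZ::
ZZ:Z:Z:
ZZ:Z::Z
::::ZZ:
k=1  ::::::Z
:::ZZZ:
:Z:Z:Z:
:Z:Z:::
::ZZZZ:
k=2  ::Z:::Z
::ZZ:ZZ
:::Z:Z:
:Z:::Z:
::ZZZZ:
k=3  :Z::::Z
::ZZ:ZZ
:::Z:Z:
:::::ZZ
:ZZZZZZ
k=4  :Z:::::
Z:ZZ:ZZ
::ZZ:::
Z::::::
:ZZZZ::
k=5  :::::ZZ
Z::ZZ:Z
Z:ZZZ::
::::Z::
ZZZZ:::
k=6  :::::Z:
ZZZ::::
ZZZ:::Z
Z:::Z::
ZZZZZZZ
k=7  :::::Z:
::Z::::
::ZZ::Z
::::Z::
ZZZZ:::

1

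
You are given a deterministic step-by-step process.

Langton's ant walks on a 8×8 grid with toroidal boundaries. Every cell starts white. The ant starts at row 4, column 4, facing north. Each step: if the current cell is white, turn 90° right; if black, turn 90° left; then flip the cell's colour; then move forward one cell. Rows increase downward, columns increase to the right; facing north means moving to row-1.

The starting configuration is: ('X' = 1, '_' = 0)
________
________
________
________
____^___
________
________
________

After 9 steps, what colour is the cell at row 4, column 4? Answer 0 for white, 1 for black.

[0] ________
________
________
________
____^___
________
________
________
[1] ________
________
________
________
____X>__
________
________
________
[2] ________
________
________
________
____XX__
_____v__
________
________
[3] ________
________
________
________
____XX__
____<X__
________
________
[4] ________
________
________
________
____^X__
____XX__
________
________
[5] ________
________
________
________
___<_X__
____XX__
________
________
[6] ________
________
________
___^____
___X_X__
____XX__
________
________
[7] ________
________
________
___X>___
___X_X__
____XX__
________
________
[8] ________
________
________
___XX___
___XvX__
____XX__
________
________
[9] ________
________
________
___XX___
___<XX__
____XX__
________
________

1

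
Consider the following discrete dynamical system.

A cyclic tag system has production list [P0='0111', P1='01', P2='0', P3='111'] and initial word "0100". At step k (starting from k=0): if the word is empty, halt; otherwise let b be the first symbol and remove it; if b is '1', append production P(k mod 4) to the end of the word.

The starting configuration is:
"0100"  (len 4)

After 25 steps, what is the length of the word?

step 0: "0100"  (len 4)
step 1: "100"  (len 3)
step 2: "0001"  (len 4)
step 3: "001"  (len 3)
step 4: "01"  (len 2)
step 5: "1"  (len 1)
step 6: "01"  (len 2)
step 7: "1"  (len 1)
step 8: "111"  (len 3)
step 9: "110111"  (len 6)
step 10: "1011101"  (len 7)
step 11: "0111010"  (len 7)
step 12: "111010"  (len 6)
step 13: "110100111"  (len 9)
step 14: "1010011101"  (len 10)
step 15: "0100111010"  (len 10)
step 16: "100111010"  (len 9)
step 17: "001110100111"  (len 12)
step 18: "01110100111"  (len 11)
step 19: "1110100111"  (len 10)
step 20: "110100111111"  (len 12)
step 21: "101001111110111"  (len 15)
step 22: "0100111111011101"  (len 16)
step 23: "100111111011101"  (len 15)
step 24: "00111111011101111"  (len 17)
step 25: "0111111011101111"  (len 16)

16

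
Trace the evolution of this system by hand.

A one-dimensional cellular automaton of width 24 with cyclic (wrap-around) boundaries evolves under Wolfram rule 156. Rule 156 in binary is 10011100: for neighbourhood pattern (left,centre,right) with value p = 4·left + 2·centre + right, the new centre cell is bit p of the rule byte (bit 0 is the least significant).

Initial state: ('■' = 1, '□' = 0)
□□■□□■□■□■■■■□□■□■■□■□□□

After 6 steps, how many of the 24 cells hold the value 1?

12

[0] □□■□□■□■□■■■■□□■□■■□■□□□
[1] □□■■□■□■□■■■□■□■□■□□■■□□
[2] □□■□□■□■□■■□□■□■□■■□■□■□
[3] □□■■□■□■□■□■□■□■□■□□■□■■
[4] ■□■□□■□■□■□■□■□■□■■□■□■□
[5] ■□■■□■□■□■□■□■□■□■□□■□■□
[6] ■□■□□■□■□■□■□■□■□■■□■□■□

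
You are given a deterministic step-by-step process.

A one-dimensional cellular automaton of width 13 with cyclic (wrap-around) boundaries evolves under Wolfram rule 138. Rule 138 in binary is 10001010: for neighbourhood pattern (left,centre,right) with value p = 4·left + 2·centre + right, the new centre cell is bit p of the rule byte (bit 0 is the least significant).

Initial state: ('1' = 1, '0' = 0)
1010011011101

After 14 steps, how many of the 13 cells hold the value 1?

5

k=0  1010011011101
k=1  0000110011001
k=2  0001100110010
k=3  0011001100100
k=4  0110011001000
k=5  1100110010000
k=6  1001100100001
k=7  0011001000011
k=8  0110010000110
k=9  1100100001100
k=10  1001000011001
k=11  0010000110011
k=12  0100001100110
k=13  1000011001100
k=14  0000110011001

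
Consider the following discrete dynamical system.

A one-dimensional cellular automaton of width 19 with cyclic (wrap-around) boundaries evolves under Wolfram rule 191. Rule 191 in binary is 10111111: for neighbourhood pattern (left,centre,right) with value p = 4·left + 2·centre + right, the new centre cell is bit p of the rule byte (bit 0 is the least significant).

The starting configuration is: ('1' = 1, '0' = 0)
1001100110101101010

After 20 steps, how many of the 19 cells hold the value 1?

k=0  1001100110101101010
k=1  1111011101111011111
k=2  1110111011110111111
k=3  1101110111101111111
k=4  1011101111011111111
k=5  0111011110111111111
k=6  1110111101111111110
k=7  1101111011111111101
k=8  1011110111111111011
k=9  0111101111111110111
k=10  1111011111111101110
k=11  1110111111111011101
k=12  1101111111110111011
k=13  1011111111101110111
k=14  0111111111011101111
k=15  1111111110111011110
k=16  1111111101110111101
k=17  1111111011101111011
k=18  1111110111011110111
k=19  1111101110111101111
k=20  1111011101111011111

16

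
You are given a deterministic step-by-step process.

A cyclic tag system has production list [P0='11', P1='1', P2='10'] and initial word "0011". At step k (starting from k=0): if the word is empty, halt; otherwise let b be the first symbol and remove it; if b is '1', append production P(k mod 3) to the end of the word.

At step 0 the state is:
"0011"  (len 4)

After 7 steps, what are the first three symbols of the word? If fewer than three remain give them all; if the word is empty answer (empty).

111

k=0  "0011"  (len 4)
k=1  "011"  (len 3)
k=2  "11"  (len 2)
k=3  "110"  (len 3)
k=4  "1011"  (len 4)
k=5  "0111"  (len 4)
k=6  "111"  (len 3)
k=7  "1111"  (len 4)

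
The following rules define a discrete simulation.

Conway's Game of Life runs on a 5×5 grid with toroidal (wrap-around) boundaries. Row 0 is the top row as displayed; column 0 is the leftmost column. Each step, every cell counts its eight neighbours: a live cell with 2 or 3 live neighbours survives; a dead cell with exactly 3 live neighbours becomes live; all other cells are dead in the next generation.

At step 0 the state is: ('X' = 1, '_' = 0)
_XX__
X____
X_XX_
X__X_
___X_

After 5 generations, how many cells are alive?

t=0: _XX__
X____
X_XX_
X__X_
___X_
t=1: _XX__
X__XX
X_XX_
_X_X_
_X_XX
t=2: _X___
X____
X____
_X___
_X_XX
t=3: _XX_X
XX___
XX___
_XX_X
_X___
t=4: __X__
____X
____X
__X__
_____
t=5: _____
___X_
___X_
_____
_____

2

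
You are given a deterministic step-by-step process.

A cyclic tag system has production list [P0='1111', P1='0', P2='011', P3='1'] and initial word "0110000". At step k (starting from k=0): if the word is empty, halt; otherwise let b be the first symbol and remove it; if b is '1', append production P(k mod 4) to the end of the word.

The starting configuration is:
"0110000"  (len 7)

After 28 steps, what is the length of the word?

0) "0110000"  (len 7)
1) "110000"  (len 6)
2) "100000"  (len 6)
3) "00000011"  (len 8)
4) "0000011"  (len 7)
5) "000011"  (len 6)
6) "00011"  (len 5)
7) "0011"  (len 4)
8) "011"  (len 3)
9) "11"  (len 2)
10) "10"  (len 2)
11) "0011"  (len 4)
12) "011"  (len 3)
13) "11"  (len 2)
14) "10"  (len 2)
15) "0011"  (len 4)
16) "011"  (len 3)
17) "11"  (len 2)
18) "10"  (len 2)
19) "0011"  (len 4)
20) "011"  (len 3)
21) "11"  (len 2)
22) "10"  (len 2)
23) "0011"  (len 4)
24) "011"  (len 3)
25) "11"  (len 2)
26) "10"  (len 2)
27) "0011"  (len 4)
28) "011"  (len 3)

3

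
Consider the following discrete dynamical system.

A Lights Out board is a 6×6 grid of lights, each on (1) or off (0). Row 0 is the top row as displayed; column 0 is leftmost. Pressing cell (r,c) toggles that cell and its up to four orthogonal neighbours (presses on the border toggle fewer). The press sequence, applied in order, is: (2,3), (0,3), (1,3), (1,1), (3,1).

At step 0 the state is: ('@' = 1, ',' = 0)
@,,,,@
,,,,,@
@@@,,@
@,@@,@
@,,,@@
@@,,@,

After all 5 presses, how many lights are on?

k=0  @,,,,@
,,,,,@
@@@,,@
@,@@,@
@,,,@@
@@,,@,
k=1  @,,,,@
,,,@,@
@@,@@@
@,@,,@
@,,,@@
@@,,@,
k=2  @,@@@@
,,,,,@
@@,@@@
@,@,,@
@,,,@@
@@,,@,
k=3  @,@,@@
,,@@@@
@@,,@@
@,@,,@
@,,,@@
@@,,@,
k=4  @@@,@@
@@,@@@
@,,,@@
@,@,,@
@,,,@@
@@,,@,
k=5  @@@,@@
@@,@@@
@@,,@@
,@,,,@
@@,,@@
@@,,@,

23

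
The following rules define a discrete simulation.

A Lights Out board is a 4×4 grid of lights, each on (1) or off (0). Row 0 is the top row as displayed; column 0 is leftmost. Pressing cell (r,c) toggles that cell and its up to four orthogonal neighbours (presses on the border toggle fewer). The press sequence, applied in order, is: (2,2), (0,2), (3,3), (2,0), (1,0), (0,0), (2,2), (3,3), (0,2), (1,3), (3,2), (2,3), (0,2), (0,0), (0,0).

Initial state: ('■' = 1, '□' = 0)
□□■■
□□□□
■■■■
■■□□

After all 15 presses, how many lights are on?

7

k=0  □□■■
□□□□
■■■■
■■□□
k=1  □□■■
□□■□
■□□□
■■■□
k=2  □■□□
□□□□
■□□□
■■■□
k=3  □■□□
□□□□
■□□■
■■□■
k=4  □■□□
■□□□
□■□■
□■□■
k=5  ■■□□
□■□□
■■□■
□■□■
k=6  □□□□
■■□□
■■□■
□■□■
k=7  □□□□
■■■□
■□■□
□■■■
k=8  □□□□
■■■□
■□■■
□■□□
k=9  □■■■
■■□□
■□■■
□■□□
k=10  □■■□
■■■■
■□■□
□■□□
k=11  □■■□
■■■■
■□□□
□□■■
k=12  □■■□
■■■□
■□■■
□□■□
k=13  □□□■
■■□□
■□■■
□□■□
k=14  ■■□■
□■□□
■□■■
□□■□
k=15  □□□■
■■□□
■□■■
□□■□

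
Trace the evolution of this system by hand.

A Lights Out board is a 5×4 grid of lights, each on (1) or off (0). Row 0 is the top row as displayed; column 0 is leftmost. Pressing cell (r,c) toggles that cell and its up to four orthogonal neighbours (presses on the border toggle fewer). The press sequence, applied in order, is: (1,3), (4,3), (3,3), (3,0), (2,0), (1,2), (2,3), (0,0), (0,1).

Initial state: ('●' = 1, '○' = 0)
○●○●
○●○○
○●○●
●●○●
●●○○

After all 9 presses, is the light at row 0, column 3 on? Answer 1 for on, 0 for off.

k=0  ○●○●
○●○○
○●○●
●●○●
●●○○
k=1  ○●○○
○●●●
○●○○
●●○●
●●○○
k=2  ○●○○
○●●●
○●○○
●●○○
●●●●
k=3  ○●○○
○●●●
○●○●
●●●●
●●●○
k=4  ○●○○
○●●●
●●○●
○○●●
○●●○
k=5  ○●○○
●●●●
○○○●
●○●●
○●●○
k=6  ○●●○
●○○○
○○●●
●○●●
○●●○
k=7  ○●●○
●○○●
○○○○
●○●○
○●●○
k=8  ●○●○
○○○●
○○○○
●○●○
○●●○
k=9  ○●○○
○●○●
○○○○
●○●○
○●●○

0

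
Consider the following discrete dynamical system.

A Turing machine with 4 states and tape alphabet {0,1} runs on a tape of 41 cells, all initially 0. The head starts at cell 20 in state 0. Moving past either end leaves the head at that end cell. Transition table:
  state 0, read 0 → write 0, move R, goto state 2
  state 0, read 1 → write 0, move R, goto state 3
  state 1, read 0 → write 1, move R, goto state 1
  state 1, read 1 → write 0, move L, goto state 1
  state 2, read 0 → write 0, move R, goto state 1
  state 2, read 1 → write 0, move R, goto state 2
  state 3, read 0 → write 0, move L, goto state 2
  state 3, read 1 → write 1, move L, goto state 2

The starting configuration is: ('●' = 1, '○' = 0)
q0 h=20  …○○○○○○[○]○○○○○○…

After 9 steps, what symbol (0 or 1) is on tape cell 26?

t=0: q0 h=20  …○○○○○○[○]○○○○○○…
t=1: q2 h=21  …○○○○○○[○]○○○○○○…
t=2: q1 h=22  …○○○○○○[○]○○○○○○…
t=3: q1 h=23  …○○○○○●[○]○○○○○○…
t=4: q1 h=24  …○○○○●●[○]○○○○○○…
t=5: q1 h=25  …○○○●●●[○]○○○○○○…
t=6: q1 h=26  …○○●●●●[○]○○○○○○…
t=7: q1 h=27  …○●●●●●[○]○○○○○○…
t=8: q1 h=28  …●●●●●●[○]○○○○○○…
t=9: q1 h=29  …●●●●●●[○]○○○○○○…

1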